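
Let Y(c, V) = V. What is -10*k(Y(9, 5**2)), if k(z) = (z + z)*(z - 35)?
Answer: 5000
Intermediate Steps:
k(z) = 2*z*(-35 + z) (k(z) = (2*z)*(-35 + z) = 2*z*(-35 + z))
-10*k(Y(9, 5**2)) = -20*5**2*(-35 + 5**2) = -20*25*(-35 + 25) = -20*25*(-10) = -10*(-500) = 5000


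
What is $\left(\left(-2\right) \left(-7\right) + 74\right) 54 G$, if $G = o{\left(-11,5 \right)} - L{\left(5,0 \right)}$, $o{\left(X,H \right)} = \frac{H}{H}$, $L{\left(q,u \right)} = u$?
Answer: $4752$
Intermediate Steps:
$o{\left(X,H \right)} = 1$
$G = 1$ ($G = 1 - 0 = 1 + 0 = 1$)
$\left(\left(-2\right) \left(-7\right) + 74\right) 54 G = \left(\left(-2\right) \left(-7\right) + 74\right) 54 \cdot 1 = \left(14 + 74\right) 54 \cdot 1 = 88 \cdot 54 \cdot 1 = 4752 \cdot 1 = 4752$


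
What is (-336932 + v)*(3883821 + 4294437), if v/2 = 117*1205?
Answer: -449493416196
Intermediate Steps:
v = 281970 (v = 2*(117*1205) = 2*140985 = 281970)
(-336932 + v)*(3883821 + 4294437) = (-336932 + 281970)*(3883821 + 4294437) = -54962*8178258 = -449493416196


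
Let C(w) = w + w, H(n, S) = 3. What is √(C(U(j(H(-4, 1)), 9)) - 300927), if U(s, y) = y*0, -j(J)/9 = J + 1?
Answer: 11*I*√2487 ≈ 548.57*I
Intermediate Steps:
j(J) = -9 - 9*J (j(J) = -9*(J + 1) = -9*(1 + J) = -9 - 9*J)
U(s, y) = 0
C(w) = 2*w
√(C(U(j(H(-4, 1)), 9)) - 300927) = √(2*0 - 300927) = √(0 - 300927) = √(-300927) = 11*I*√2487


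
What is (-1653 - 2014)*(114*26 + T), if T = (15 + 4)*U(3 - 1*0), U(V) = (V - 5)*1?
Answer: -10729642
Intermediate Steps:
U(V) = -5 + V (U(V) = (-5 + V)*1 = -5 + V)
T = -38 (T = (15 + 4)*(-5 + (3 - 1*0)) = 19*(-5 + (3 + 0)) = 19*(-5 + 3) = 19*(-2) = -38)
(-1653 - 2014)*(114*26 + T) = (-1653 - 2014)*(114*26 - 38) = -3667*(2964 - 38) = -3667*2926 = -10729642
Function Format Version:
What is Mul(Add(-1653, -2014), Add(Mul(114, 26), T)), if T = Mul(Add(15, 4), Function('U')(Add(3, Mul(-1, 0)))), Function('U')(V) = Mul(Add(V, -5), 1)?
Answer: -10729642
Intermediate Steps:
Function('U')(V) = Add(-5, V) (Function('U')(V) = Mul(Add(-5, V), 1) = Add(-5, V))
T = -38 (T = Mul(Add(15, 4), Add(-5, Add(3, Mul(-1, 0)))) = Mul(19, Add(-5, Add(3, 0))) = Mul(19, Add(-5, 3)) = Mul(19, -2) = -38)
Mul(Add(-1653, -2014), Add(Mul(114, 26), T)) = Mul(Add(-1653, -2014), Add(Mul(114, 26), -38)) = Mul(-3667, Add(2964, -38)) = Mul(-3667, 2926) = -10729642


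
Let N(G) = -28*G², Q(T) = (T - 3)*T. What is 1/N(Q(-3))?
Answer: -1/9072 ≈ -0.00011023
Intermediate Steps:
Q(T) = T*(-3 + T) (Q(T) = (-3 + T)*T = T*(-3 + T))
1/N(Q(-3)) = 1/(-28*9*(-3 - 3)²) = 1/(-28*(-3*(-6))²) = 1/(-28*18²) = 1/(-28*324) = 1/(-9072) = -1/9072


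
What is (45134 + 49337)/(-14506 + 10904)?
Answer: -94471/3602 ≈ -26.227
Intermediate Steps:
(45134 + 49337)/(-14506 + 10904) = 94471/(-3602) = 94471*(-1/3602) = -94471/3602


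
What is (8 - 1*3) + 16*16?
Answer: 261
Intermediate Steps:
(8 - 1*3) + 16*16 = (8 - 3) + 256 = 5 + 256 = 261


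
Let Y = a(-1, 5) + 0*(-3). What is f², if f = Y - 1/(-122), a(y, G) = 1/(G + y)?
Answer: 3969/59536 ≈ 0.066666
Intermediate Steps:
Y = ¼ (Y = 1/(5 - 1) + 0*(-3) = 1/4 + 0 = ¼ + 0 = ¼ ≈ 0.25000)
f = 63/244 (f = ¼ - 1/(-122) = ¼ - 1*(-1/122) = ¼ + 1/122 = 63/244 ≈ 0.25820)
f² = (63/244)² = 3969/59536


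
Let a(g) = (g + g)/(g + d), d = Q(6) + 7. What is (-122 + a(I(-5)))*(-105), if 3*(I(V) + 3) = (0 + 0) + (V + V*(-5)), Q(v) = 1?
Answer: 12744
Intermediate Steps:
d = 8 (d = 1 + 7 = 8)
I(V) = -3 - 4*V/3 (I(V) = -3 + ((0 + 0) + (V + V*(-5)))/3 = -3 + (0 + (V - 5*V))/3 = -3 + (0 - 4*V)/3 = -3 + (-4*V)/3 = -3 - 4*V/3)
a(g) = 2*g/(8 + g) (a(g) = (g + g)/(g + 8) = (2*g)/(8 + g) = 2*g/(8 + g))
(-122 + a(I(-5)))*(-105) = (-122 + 2*(-3 - 4/3*(-5))/(8 + (-3 - 4/3*(-5))))*(-105) = (-122 + 2*(-3 + 20/3)/(8 + (-3 + 20/3)))*(-105) = (-122 + 2*(11/3)/(8 + 11/3))*(-105) = (-122 + 2*(11/3)/(35/3))*(-105) = (-122 + 2*(11/3)*(3/35))*(-105) = (-122 + 22/35)*(-105) = -4248/35*(-105) = 12744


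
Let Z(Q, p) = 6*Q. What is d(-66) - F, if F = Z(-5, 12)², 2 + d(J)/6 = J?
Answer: -1308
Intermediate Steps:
d(J) = -12 + 6*J
F = 900 (F = (6*(-5))² = (-30)² = 900)
d(-66) - F = (-12 + 6*(-66)) - 1*900 = (-12 - 396) - 900 = -408 - 900 = -1308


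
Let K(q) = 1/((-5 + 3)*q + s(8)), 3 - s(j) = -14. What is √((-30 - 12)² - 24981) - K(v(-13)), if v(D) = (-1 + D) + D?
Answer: -1/71 + I*√23217 ≈ -0.014085 + 152.37*I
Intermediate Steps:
s(j) = 17 (s(j) = 3 - 1*(-14) = 3 + 14 = 17)
v(D) = -1 + 2*D
K(q) = 1/(17 - 2*q) (K(q) = 1/((-5 + 3)*q + 17) = 1/(-2*q + 17) = 1/(17 - 2*q))
√((-30 - 12)² - 24981) - K(v(-13)) = √((-30 - 12)² - 24981) - (-1)/(-17 + 2*(-1 + 2*(-13))) = √((-42)² - 24981) - (-1)/(-17 + 2*(-1 - 26)) = √(1764 - 24981) - (-1)/(-17 + 2*(-27)) = √(-23217) - (-1)/(-17 - 54) = I*√23217 - (-1)/(-71) = I*√23217 - (-1)*(-1)/71 = I*√23217 - 1*1/71 = I*√23217 - 1/71 = -1/71 + I*√23217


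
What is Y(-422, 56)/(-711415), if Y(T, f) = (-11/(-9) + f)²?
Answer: -53045/11524923 ≈ -0.0046026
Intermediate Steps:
Y(T, f) = (11/9 + f)² (Y(T, f) = (-11*(-⅑) + f)² = (11/9 + f)²)
Y(-422, 56)/(-711415) = ((11 + 9*56)²/81)/(-711415) = ((11 + 504)²/81)*(-1/711415) = ((1/81)*515²)*(-1/711415) = ((1/81)*265225)*(-1/711415) = (265225/81)*(-1/711415) = -53045/11524923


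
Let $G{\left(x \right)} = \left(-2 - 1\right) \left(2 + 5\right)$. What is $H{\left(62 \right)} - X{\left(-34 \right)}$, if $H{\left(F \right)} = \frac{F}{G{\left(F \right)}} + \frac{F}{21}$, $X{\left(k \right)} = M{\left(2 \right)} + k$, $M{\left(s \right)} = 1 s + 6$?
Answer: $26$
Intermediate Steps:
$M{\left(s \right)} = 6 + s$ ($M{\left(s \right)} = s + 6 = 6 + s$)
$G{\left(x \right)} = -21$ ($G{\left(x \right)} = \left(-3\right) 7 = -21$)
$X{\left(k \right)} = 8 + k$ ($X{\left(k \right)} = \left(6 + 2\right) + k = 8 + k$)
$H{\left(F \right)} = 0$ ($H{\left(F \right)} = \frac{F}{-21} + \frac{F}{21} = F \left(- \frac{1}{21}\right) + F \frac{1}{21} = - \frac{F}{21} + \frac{F}{21} = 0$)
$H{\left(62 \right)} - X{\left(-34 \right)} = 0 - \left(8 - 34\right) = 0 - -26 = 0 + 26 = 26$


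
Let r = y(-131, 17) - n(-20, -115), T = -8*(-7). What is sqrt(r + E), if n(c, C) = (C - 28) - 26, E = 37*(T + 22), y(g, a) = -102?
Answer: sqrt(2953) ≈ 54.341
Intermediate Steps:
T = 56
E = 2886 (E = 37*(56 + 22) = 37*78 = 2886)
n(c, C) = -54 + C (n(c, C) = (-28 + C) - 26 = -54 + C)
r = 67 (r = -102 - (-54 - 115) = -102 - 1*(-169) = -102 + 169 = 67)
sqrt(r + E) = sqrt(67 + 2886) = sqrt(2953)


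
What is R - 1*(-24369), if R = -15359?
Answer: 9010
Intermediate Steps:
R - 1*(-24369) = -15359 - 1*(-24369) = -15359 + 24369 = 9010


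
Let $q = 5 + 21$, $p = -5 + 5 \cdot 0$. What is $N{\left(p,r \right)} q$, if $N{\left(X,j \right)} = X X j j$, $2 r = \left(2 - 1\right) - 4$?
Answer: $\frac{2925}{2} \approx 1462.5$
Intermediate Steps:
$p = -5$ ($p = -5 + 0 = -5$)
$q = 26$
$r = - \frac{3}{2}$ ($r = \frac{\left(2 - 1\right) - 4}{2} = \frac{1 - 4}{2} = \frac{1}{2} \left(-3\right) = - \frac{3}{2} \approx -1.5$)
$N{\left(X,j \right)} = X^{2} j^{2}$ ($N{\left(X,j \right)} = X^{2} j j = j X^{2} j = X^{2} j^{2}$)
$N{\left(p,r \right)} q = \left(-5\right)^{2} \left(- \frac{3}{2}\right)^{2} \cdot 26 = 25 \cdot \frac{9}{4} \cdot 26 = \frac{225}{4} \cdot 26 = \frac{2925}{2}$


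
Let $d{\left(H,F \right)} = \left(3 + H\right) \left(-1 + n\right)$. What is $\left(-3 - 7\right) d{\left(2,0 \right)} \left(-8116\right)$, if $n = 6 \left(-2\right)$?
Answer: $-5275400$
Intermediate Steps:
$n = -12$
$d{\left(H,F \right)} = -39 - 13 H$ ($d{\left(H,F \right)} = \left(3 + H\right) \left(-1 - 12\right) = \left(3 + H\right) \left(-13\right) = -39 - 13 H$)
$\left(-3 - 7\right) d{\left(2,0 \right)} \left(-8116\right) = \left(-3 - 7\right) \left(-39 - 26\right) \left(-8116\right) = - 10 \left(-39 - 26\right) \left(-8116\right) = \left(-10\right) \left(-65\right) \left(-8116\right) = 650 \left(-8116\right) = -5275400$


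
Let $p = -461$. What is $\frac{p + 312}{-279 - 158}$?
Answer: $\frac{149}{437} \approx 0.34096$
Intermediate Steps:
$\frac{p + 312}{-279 - 158} = \frac{-461 + 312}{-279 - 158} = - \frac{149}{-437} = \left(-149\right) \left(- \frac{1}{437}\right) = \frac{149}{437}$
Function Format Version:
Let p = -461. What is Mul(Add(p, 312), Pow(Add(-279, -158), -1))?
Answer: Rational(149, 437) ≈ 0.34096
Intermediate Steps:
Mul(Add(p, 312), Pow(Add(-279, -158), -1)) = Mul(Add(-461, 312), Pow(Add(-279, -158), -1)) = Mul(-149, Pow(-437, -1)) = Mul(-149, Rational(-1, 437)) = Rational(149, 437)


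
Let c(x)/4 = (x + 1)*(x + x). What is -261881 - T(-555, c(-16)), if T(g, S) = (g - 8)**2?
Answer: -578850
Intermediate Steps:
c(x) = 8*x*(1 + x) (c(x) = 4*((x + 1)*(x + x)) = 4*((1 + x)*(2*x)) = 4*(2*x*(1 + x)) = 8*x*(1 + x))
T(g, S) = (-8 + g)**2
-261881 - T(-555, c(-16)) = -261881 - (-8 - 555)**2 = -261881 - 1*(-563)**2 = -261881 - 1*316969 = -261881 - 316969 = -578850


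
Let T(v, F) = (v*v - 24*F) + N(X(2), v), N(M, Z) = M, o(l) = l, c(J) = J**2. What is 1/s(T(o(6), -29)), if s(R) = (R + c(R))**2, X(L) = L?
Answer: 1/291049460100 ≈ 3.4358e-12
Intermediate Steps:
T(v, F) = 2 + v**2 - 24*F (T(v, F) = (v*v - 24*F) + 2 = (v**2 - 24*F) + 2 = 2 + v**2 - 24*F)
s(R) = (R + R**2)**2
1/s(T(o(6), -29)) = 1/((2 + 6**2 - 24*(-29))**2*(1 + (2 + 6**2 - 24*(-29)))**2) = 1/((2 + 36 + 696)**2*(1 + (2 + 36 + 696))**2) = 1/(734**2*(1 + 734)**2) = 1/(538756*735**2) = 1/(538756*540225) = 1/291049460100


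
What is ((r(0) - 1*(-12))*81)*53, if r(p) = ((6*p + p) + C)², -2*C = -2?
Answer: 55809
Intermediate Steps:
C = 1 (C = -½*(-2) = 1)
r(p) = (1 + 7*p)² (r(p) = ((6*p + p) + 1)² = (7*p + 1)² = (1 + 7*p)²)
((r(0) - 1*(-12))*81)*53 = (((1 + 7*0)² - 1*(-12))*81)*53 = (((1 + 0)² + 12)*81)*53 = ((1² + 12)*81)*53 = ((1 + 12)*81)*53 = (13*81)*53 = 1053*53 = 55809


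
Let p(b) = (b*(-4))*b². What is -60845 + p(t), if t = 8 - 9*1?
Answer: -60841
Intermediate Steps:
t = -1 (t = 8 - 9 = -1)
p(b) = -4*b³ (p(b) = (-4*b)*b² = -4*b³)
-60845 + p(t) = -60845 - 4*(-1)³ = -60845 - 4*(-1) = -60845 + 4 = -60841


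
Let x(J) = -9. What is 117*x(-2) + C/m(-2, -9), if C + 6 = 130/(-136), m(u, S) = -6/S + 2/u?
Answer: -70185/68 ≈ -1032.1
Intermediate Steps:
C = -473/68 (C = -6 + 130/(-136) = -6 + 130*(-1/136) = -6 - 65/68 = -473/68 ≈ -6.9559)
117*x(-2) + C/m(-2, -9) = 117*(-9) - 473/(68*(-6/(-9) + 2/(-2))) = -1053 - 473/(68*(-6*(-⅑) + 2*(-½))) = -1053 - 473/(68*(⅔ - 1)) = -1053 - 473/(68*(-⅓)) = -1053 - 473/68*(-3) = -1053 + 1419/68 = -70185/68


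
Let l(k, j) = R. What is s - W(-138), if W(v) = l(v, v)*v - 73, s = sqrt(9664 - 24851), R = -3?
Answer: -341 + I*sqrt(15187) ≈ -341.0 + 123.24*I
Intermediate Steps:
l(k, j) = -3
s = I*sqrt(15187) (s = sqrt(-15187) = I*sqrt(15187) ≈ 123.24*I)
W(v) = -73 - 3*v (W(v) = -3*v - 73 = -73 - 3*v)
s - W(-138) = I*sqrt(15187) - (-73 - 3*(-138)) = I*sqrt(15187) - (-73 + 414) = I*sqrt(15187) - 1*341 = I*sqrt(15187) - 341 = -341 + I*sqrt(15187)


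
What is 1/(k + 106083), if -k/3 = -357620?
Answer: 1/1178943 ≈ 8.4822e-7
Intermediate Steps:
k = 1072860 (k = -3*(-357620) = 1072860)
1/(k + 106083) = 1/(1072860 + 106083) = 1/1178943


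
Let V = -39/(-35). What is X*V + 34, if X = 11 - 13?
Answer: 1112/35 ≈ 31.771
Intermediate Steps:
X = -2
V = 39/35 (V = -39*(-1/35) = 39/35 ≈ 1.1143)
X*V + 34 = -2*39/35 + 34 = -78/35 + 34 = 1112/35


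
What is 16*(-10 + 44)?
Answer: 544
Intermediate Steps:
16*(-10 + 44) = 16*34 = 544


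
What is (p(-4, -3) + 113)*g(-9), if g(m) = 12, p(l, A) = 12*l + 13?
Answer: 936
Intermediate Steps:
p(l, A) = 13 + 12*l
(p(-4, -3) + 113)*g(-9) = ((13 + 12*(-4)) + 113)*12 = ((13 - 48) + 113)*12 = (-35 + 113)*12 = 78*12 = 936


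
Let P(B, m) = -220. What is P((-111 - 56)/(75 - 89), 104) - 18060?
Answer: -18280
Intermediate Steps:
P((-111 - 56)/(75 - 89), 104) - 18060 = -220 - 18060 = -18280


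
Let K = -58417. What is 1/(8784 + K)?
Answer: -1/49633 ≈ -2.0148e-5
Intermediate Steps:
1/(8784 + K) = 1/(8784 - 58417) = 1/(-49633) = -1/49633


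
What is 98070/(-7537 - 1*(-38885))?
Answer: 49035/15674 ≈ 3.1284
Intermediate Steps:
98070/(-7537 - 1*(-38885)) = 98070/(-7537 + 38885) = 98070/31348 = 98070*(1/31348) = 49035/15674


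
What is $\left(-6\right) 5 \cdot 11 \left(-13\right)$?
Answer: $4290$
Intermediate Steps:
$\left(-6\right) 5 \cdot 11 \left(-13\right) = \left(-30\right) 11 \left(-13\right) = \left(-330\right) \left(-13\right) = 4290$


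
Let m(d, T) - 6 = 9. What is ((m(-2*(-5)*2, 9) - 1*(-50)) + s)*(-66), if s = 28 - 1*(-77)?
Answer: -11220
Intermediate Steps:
m(d, T) = 15 (m(d, T) = 6 + 9 = 15)
s = 105 (s = 28 + 77 = 105)
((m(-2*(-5)*2, 9) - 1*(-50)) + s)*(-66) = ((15 - 1*(-50)) + 105)*(-66) = ((15 + 50) + 105)*(-66) = (65 + 105)*(-66) = 170*(-66) = -11220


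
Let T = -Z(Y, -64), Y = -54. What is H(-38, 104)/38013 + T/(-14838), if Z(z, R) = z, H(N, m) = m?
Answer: -84925/94006149 ≈ -0.00090340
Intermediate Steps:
T = 54 (T = -1*(-54) = 54)
H(-38, 104)/38013 + T/(-14838) = 104/38013 + 54/(-14838) = 104*(1/38013) + 54*(-1/14838) = 104/38013 - 9/2473 = -84925/94006149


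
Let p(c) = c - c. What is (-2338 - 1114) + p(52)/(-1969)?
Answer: -3452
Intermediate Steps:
p(c) = 0
(-2338 - 1114) + p(52)/(-1969) = (-2338 - 1114) + 0/(-1969) = -3452 + 0*(-1/1969) = -3452 + 0 = -3452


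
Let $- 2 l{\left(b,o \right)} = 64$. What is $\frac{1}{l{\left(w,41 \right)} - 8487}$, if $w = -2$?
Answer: $- \frac{1}{8519} \approx -0.00011738$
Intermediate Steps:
$l{\left(b,o \right)} = -32$ ($l{\left(b,o \right)} = \left(- \frac{1}{2}\right) 64 = -32$)
$\frac{1}{l{\left(w,41 \right)} - 8487} = \frac{1}{-32 - 8487} = \frac{1}{-8519} = - \frac{1}{8519}$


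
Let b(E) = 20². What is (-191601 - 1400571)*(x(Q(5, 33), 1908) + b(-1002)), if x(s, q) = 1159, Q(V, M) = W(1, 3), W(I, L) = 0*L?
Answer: -2482196148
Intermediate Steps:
W(I, L) = 0
Q(V, M) = 0
b(E) = 400
(-191601 - 1400571)*(x(Q(5, 33), 1908) + b(-1002)) = (-191601 - 1400571)*(1159 + 400) = -1592172*1559 = -2482196148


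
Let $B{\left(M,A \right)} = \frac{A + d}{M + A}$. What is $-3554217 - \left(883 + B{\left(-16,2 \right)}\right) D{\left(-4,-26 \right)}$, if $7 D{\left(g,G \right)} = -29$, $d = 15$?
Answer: $- \frac{347955261}{98} \approx -3.5506 \cdot 10^{6}$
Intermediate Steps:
$D{\left(g,G \right)} = - \frac{29}{7}$ ($D{\left(g,G \right)} = \frac{1}{7} \left(-29\right) = - \frac{29}{7}$)
$B{\left(M,A \right)} = \frac{15 + A}{A + M}$ ($B{\left(M,A \right)} = \frac{A + 15}{M + A} = \frac{15 + A}{A + M}$)
$-3554217 - \left(883 + B{\left(-16,2 \right)}\right) D{\left(-4,-26 \right)} = -3554217 - \left(883 + \frac{15 + 2}{2 - 16}\right) \left(- \frac{29}{7}\right) = -3554217 - \left(883 + \frac{1}{-14} \cdot 17\right) \left(- \frac{29}{7}\right) = -3554217 - \left(883 - \frac{17}{14}\right) \left(- \frac{29}{7}\right) = -3554217 - \frac{12345}{14} \left(- \frac{29}{7}\right) = -3554217 - - \frac{358005}{98} = -3554217 + \frac{358005}{98} = - \frac{347955261}{98}$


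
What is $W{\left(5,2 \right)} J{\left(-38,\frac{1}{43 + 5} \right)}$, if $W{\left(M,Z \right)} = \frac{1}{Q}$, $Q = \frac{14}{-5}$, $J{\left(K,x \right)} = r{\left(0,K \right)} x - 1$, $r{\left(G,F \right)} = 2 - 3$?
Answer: $\frac{35}{96} \approx 0.36458$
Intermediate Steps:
$r{\left(G,F \right)} = -1$
$J{\left(K,x \right)} = -1 - x$ ($J{\left(K,x \right)} = - x - 1 = -1 - x$)
$Q = - \frac{14}{5}$ ($Q = 14 \left(- \frac{1}{5}\right) = - \frac{14}{5} \approx -2.8$)
$W{\left(M,Z \right)} = - \frac{5}{14}$ ($W{\left(M,Z \right)} = \frac{1}{- \frac{14}{5}} = - \frac{5}{14}$)
$W{\left(5,2 \right)} J{\left(-38,\frac{1}{43 + 5} \right)} = - \frac{5 \left(-1 - \frac{1}{43 + 5}\right)}{14} = - \frac{5 \left(-1 - \frac{1}{48}\right)}{14} = \left(- \frac{5}{14}\right) \left(- \frac{49}{48}\right) = \frac{35}{96}$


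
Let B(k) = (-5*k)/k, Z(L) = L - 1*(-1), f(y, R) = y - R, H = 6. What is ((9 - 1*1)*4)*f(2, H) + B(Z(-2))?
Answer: -133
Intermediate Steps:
Z(L) = 1 + L (Z(L) = L + 1 = 1 + L)
B(k) = -5
((9 - 1*1)*4)*f(2, H) + B(Z(-2)) = ((9 - 1*1)*4)*(2 - 1*6) - 5 = ((9 - 1)*4)*(2 - 6) - 5 = (8*4)*(-4) - 5 = 32*(-4) - 5 = -128 - 5 = -133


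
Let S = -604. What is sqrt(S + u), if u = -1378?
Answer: I*sqrt(1982) ≈ 44.52*I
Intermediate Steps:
sqrt(S + u) = sqrt(-604 - 1378) = sqrt(-1982) = I*sqrt(1982)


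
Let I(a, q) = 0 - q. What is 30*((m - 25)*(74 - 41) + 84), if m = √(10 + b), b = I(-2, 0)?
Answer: -22230 + 990*√10 ≈ -19099.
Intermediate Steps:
I(a, q) = -q
b = 0 (b = -1*0 = 0)
m = √10 (m = √(10 + 0) = √10 ≈ 3.1623)
30*((m - 25)*(74 - 41) + 84) = 30*((√10 - 25)*(74 - 41) + 84) = 30*((-25 + √10)*33 + 84) = 30*((-825 + 33*√10) + 84) = 30*(-741 + 33*√10) = -22230 + 990*√10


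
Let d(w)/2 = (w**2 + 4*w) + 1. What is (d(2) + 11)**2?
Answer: 1369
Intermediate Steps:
d(w) = 2 + 2*w**2 + 8*w (d(w) = 2*((w**2 + 4*w) + 1) = 2*(1 + w**2 + 4*w) = 2 + 2*w**2 + 8*w)
(d(2) + 11)**2 = ((2 + 2*2**2 + 8*2) + 11)**2 = ((2 + 2*4 + 16) + 11)**2 = ((2 + 8 + 16) + 11)**2 = (26 + 11)**2 = 37**2 = 1369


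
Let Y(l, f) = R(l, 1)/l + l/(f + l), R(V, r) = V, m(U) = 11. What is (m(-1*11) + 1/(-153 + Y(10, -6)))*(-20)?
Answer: -65740/299 ≈ -219.87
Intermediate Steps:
Y(l, f) = 1 + l/(f + l) (Y(l, f) = l/l + l/(f + l) = 1 + l/(f + l))
(m(-1*11) + 1/(-153 + Y(10, -6)))*(-20) = (11 + 1/(-153 + (-6 + 2*10)/(-6 + 10)))*(-20) = (11 + 1/(-153 + (-6 + 20)/4))*(-20) = (11 + 1/(-153 + (1/4)*14))*(-20) = (11 + 1/(-153 + 7/2))*(-20) = (11 + 1/(-299/2))*(-20) = (11 - 2/299)*(-20) = (3287/299)*(-20) = -65740/299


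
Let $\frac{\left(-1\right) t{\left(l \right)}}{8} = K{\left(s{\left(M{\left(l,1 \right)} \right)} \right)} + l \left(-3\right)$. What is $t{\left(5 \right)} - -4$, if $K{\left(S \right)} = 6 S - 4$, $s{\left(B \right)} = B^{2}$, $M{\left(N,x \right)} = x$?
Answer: $108$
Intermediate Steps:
$K{\left(S \right)} = -4 + 6 S$
$t{\left(l \right)} = -16 + 24 l$ ($t{\left(l \right)} = - 8 \left(\left(-4 + 6 \cdot 1^{2}\right) + l \left(-3\right)\right) = - 8 \left(\left(-4 + 6 \cdot 1\right) - 3 l\right) = - 8 \left(\left(-4 + 6\right) - 3 l\right) = - 8 \left(2 - 3 l\right) = -16 + 24 l$)
$t{\left(5 \right)} - -4 = \left(-16 + 24 \cdot 5\right) - -4 = \left(-16 + 120\right) + 4 = 104 + 4 = 108$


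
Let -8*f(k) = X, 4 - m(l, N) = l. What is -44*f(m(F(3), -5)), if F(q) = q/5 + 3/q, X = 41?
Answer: 451/2 ≈ 225.50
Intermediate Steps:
F(q) = 3/q + q/5 (F(q) = q*(⅕) + 3/q = q/5 + 3/q = 3/q + q/5)
m(l, N) = 4 - l
f(k) = -41/8 (f(k) = -⅛*41 = -41/8)
-44*f(m(F(3), -5)) = -44*(-41/8) = 451/2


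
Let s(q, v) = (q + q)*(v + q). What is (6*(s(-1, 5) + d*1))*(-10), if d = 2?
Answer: 360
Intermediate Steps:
s(q, v) = 2*q*(q + v) (s(q, v) = (2*q)*(q + v) = 2*q*(q + v))
(6*(s(-1, 5) + d*1))*(-10) = (6*(2*(-1)*(-1 + 5) + 2*1))*(-10) = (6*(2*(-1)*4 + 2))*(-10) = (6*(-8 + 2))*(-10) = (6*(-6))*(-10) = -36*(-10) = 360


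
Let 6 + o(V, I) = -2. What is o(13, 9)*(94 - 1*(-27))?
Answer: -968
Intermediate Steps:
o(V, I) = -8 (o(V, I) = -6 - 2 = -8)
o(13, 9)*(94 - 1*(-27)) = -8*(94 - 1*(-27)) = -8*(94 + 27) = -8*121 = -968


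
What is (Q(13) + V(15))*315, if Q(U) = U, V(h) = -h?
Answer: -630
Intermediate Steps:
(Q(13) + V(15))*315 = (13 - 1*15)*315 = (13 - 15)*315 = -2*315 = -630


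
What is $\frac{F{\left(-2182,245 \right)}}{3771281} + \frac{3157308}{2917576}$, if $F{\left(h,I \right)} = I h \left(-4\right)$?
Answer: $\frac{4536480871727}{2750749733714} \approx 1.6492$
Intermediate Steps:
$F{\left(h,I \right)} = - 4 I h$
$\frac{F{\left(-2182,245 \right)}}{3771281} + \frac{3157308}{2917576} = \frac{\left(-4\right) 245 \left(-2182\right)}{3771281} + \frac{3157308}{2917576} = 2138360 \cdot \frac{1}{3771281} + 3157308 \cdot \frac{1}{2917576} = \frac{2138360}{3771281} + \frac{789327}{729394} = \frac{4536480871727}{2750749733714}$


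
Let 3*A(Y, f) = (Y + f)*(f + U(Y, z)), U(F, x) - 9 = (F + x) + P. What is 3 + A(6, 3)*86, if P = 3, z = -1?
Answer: 5163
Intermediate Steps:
U(F, x) = 12 + F + x (U(F, x) = 9 + ((F + x) + 3) = 9 + (3 + F + x) = 12 + F + x)
A(Y, f) = (Y + f)*(11 + Y + f)/3 (A(Y, f) = ((Y + f)*(f + (12 + Y - 1)))/3 = ((Y + f)*(f + (11 + Y)))/3 = ((Y + f)*(11 + Y + f))/3 = (Y + f)*(11 + Y + f)/3)
3 + A(6, 3)*86 = 3 + ((1/3)*3**2 + (1/3)*6*3 + (1/3)*6*(11 + 6) + (1/3)*3*(11 + 6))*86 = 3 + ((1/3)*9 + 6 + (1/3)*6*17 + (1/3)*3*17)*86 = 3 + (3 + 6 + 34 + 17)*86 = 3 + 60*86 = 3 + 5160 = 5163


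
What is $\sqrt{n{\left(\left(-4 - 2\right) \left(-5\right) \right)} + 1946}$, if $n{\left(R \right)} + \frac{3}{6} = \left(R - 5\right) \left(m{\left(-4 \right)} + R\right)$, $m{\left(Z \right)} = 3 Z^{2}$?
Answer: $\frac{7 \sqrt{318}}{2} \approx 62.414$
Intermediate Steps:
$n{\left(R \right)} = - \frac{1}{2} + \left(-5 + R\right) \left(48 + R\right)$ ($n{\left(R \right)} = - \frac{1}{2} + \left(R - 5\right) \left(3 \left(-4\right)^{2} + R\right) = - \frac{1}{2} + \left(-5 + R\right) \left(3 \cdot 16 + R\right) = - \frac{1}{2} + \left(-5 + R\right) \left(48 + R\right)$)
$\sqrt{n{\left(\left(-4 - 2\right) \left(-5\right) \right)} + 1946} = \sqrt{\left(- \frac{481}{2} + \left(\left(-4 - 2\right) \left(-5\right)\right)^{2} + 43 \left(-4 - 2\right) \left(-5\right)\right) + 1946} = \sqrt{\left(- \frac{481}{2} + \left(\left(-6\right) \left(-5\right)\right)^{2} + 43 \left(\left(-6\right) \left(-5\right)\right)\right) + 1946} = \sqrt{\left(- \frac{481}{2} + 30^{2} + 43 \cdot 30\right) + 1946} = \sqrt{\left(- \frac{481}{2} + 900 + 1290\right) + 1946} = \sqrt{\frac{3899}{2} + 1946} = \sqrt{\frac{7791}{2}} = \frac{7 \sqrt{318}}{2}$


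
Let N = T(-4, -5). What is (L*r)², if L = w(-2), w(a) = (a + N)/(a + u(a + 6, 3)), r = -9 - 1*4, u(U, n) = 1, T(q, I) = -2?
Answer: 2704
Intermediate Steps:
r = -13 (r = -9 - 4 = -13)
N = -2
w(a) = (-2 + a)/(1 + a) (w(a) = (a - 2)/(a + 1) = (-2 + a)/(1 + a))
L = 4 (L = (-2 - 2)/(1 - 2) = -4/(-1) = -1*(-4) = 4)
(L*r)² = (4*(-13))² = (-52)² = 2704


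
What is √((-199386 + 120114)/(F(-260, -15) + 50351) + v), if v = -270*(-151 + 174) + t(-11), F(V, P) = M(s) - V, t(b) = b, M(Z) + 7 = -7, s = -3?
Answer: I*√15930121845773/50597 ≈ 78.883*I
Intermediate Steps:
M(Z) = -14 (M(Z) = -7 - 7 = -14)
F(V, P) = -14 - V
v = -6221 (v = -270*(-151 + 174) - 11 = -270*23 - 11 = -6210 - 11 = -6221)
√((-199386 + 120114)/(F(-260, -15) + 50351) + v) = √((-199386 + 120114)/((-14 - 1*(-260)) + 50351) - 6221) = √(-79272/((-14 + 260) + 50351) - 6221) = √(-79272/(246 + 50351) - 6221) = √(-79272/50597 - 6221) = √(-314843209/50597) = I*√15930121845773/50597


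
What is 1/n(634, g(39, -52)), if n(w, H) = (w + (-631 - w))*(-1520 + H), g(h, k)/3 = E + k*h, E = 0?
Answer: 1/4798124 ≈ 2.0841e-7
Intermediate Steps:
g(h, k) = 3*h*k (g(h, k) = 3*(0 + k*h) = 3*(0 + h*k) = 3*(h*k) = 3*h*k)
n(w, H) = 959120 - 631*H (n(w, H) = -631*(-1520 + H) = 959120 - 631*H)
1/n(634, g(39, -52)) = 1/(959120 - 1893*39*(-52)) = 1/(959120 - 631*(-6084)) = 1/(959120 + 3839004) = 1/4798124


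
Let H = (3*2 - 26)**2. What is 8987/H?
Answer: 8987/400 ≈ 22.467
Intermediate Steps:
H = 400 (H = (6 - 26)**2 = (-20)**2 = 400)
8987/H = 8987/400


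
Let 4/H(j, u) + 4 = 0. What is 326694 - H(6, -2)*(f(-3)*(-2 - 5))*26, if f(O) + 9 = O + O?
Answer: 329424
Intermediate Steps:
f(O) = -9 + 2*O (f(O) = -9 + (O + O) = -9 + 2*O)
H(j, u) = -1 (H(j, u) = 4/(-4 + 0) = 4/(-4) = 4*(-¼) = -1)
326694 - H(6, -2)*(f(-3)*(-2 - 5))*26 = 326694 - (-(-9 + 2*(-3))*(-2 - 5))*26 = 326694 - (-(-9 - 6)*(-7))*26 = 326694 - (-(-15)*(-7))*26 = 326694 - (-1*105)*26 = 326694 - (-105)*26 = 326694 - 1*(-2730) = 326694 + 2730 = 329424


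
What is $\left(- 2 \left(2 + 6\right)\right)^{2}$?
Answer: $256$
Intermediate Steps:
$\left(- 2 \left(2 + 6\right)\right)^{2} = \left(\left(-2\right) 8\right)^{2} = \left(-16\right)^{2} = 256$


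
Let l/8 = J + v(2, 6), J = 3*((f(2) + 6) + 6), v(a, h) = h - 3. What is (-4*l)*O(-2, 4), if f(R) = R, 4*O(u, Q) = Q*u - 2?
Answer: 3600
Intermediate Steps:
O(u, Q) = -½ + Q*u/4 (O(u, Q) = (Q*u - 2)/4 = (-2 + Q*u)/4 = -½ + Q*u/4)
v(a, h) = -3 + h
J = 42 (J = 3*((2 + 6) + 6) = 3*(8 + 6) = 3*14 = 42)
l = 360 (l = 8*(42 + (-3 + 6)) = 8*(42 + 3) = 8*45 = 360)
(-4*l)*O(-2, 4) = (-4*360)*(-½ + (¼)*4*(-2)) = -1440*(-½ - 2) = -1440*(-5/2) = 3600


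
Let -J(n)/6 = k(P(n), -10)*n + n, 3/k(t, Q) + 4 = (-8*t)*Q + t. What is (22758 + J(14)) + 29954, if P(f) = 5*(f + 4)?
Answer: 191723678/3643 ≈ 52628.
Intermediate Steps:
P(f) = 20 + 5*f (P(f) = 5*(4 + f) = 20 + 5*f)
k(t, Q) = 3/(-4 + t - 8*Q*t) (k(t, Q) = 3/(-4 + ((-8*t)*Q + t)) = 3/(-4 + (-8*Q*t + t)) = 3/(-4 + (t - 8*Q*t)) = 3/(-4 + t - 8*Q*t))
J(n) = -6*n + 18*n/(-1616 - 405*n) (J(n) = -6*((-3/(4 - (20 + 5*n) + 8*(-10)*(20 + 5*n)))*n + n) = -6*((-3/(4 + (-20 - 5*n) + (-1600 - 400*n)))*n + n) = -6*((-3/(-1616 - 405*n))*n + n) = -6*(-3*n/(-1616 - 405*n) + n) = -6*(n - 3*n/(-1616 - 405*n)) = -6*n + 18*n/(-1616 - 405*n))
(22758 + J(14)) + 29954 = (22758 - 6*14*(1619 + 405*14)/(1616 + 405*14)) + 29954 = (22758 - 6*14*(1619 + 5670)/(1616 + 5670)) + 29954 = (22758 - 6*14*7289/7286) + 29954 = (22758 - 6*14*1/7286*7289) + 29954 = (22758 - 306138/3643) + 29954 = 82601256/3643 + 29954 = 191723678/3643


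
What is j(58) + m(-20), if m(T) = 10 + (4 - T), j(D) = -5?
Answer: 29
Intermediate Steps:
m(T) = 14 - T
j(58) + m(-20) = -5 + (14 - 1*(-20)) = -5 + (14 + 20) = -5 + 34 = 29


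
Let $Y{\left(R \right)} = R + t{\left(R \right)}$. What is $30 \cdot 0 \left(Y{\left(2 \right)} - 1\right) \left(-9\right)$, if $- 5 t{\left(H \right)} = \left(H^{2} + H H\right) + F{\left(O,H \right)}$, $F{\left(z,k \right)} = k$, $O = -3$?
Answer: $0$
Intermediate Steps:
$t{\left(H \right)} = - \frac{2 H^{2}}{5} - \frac{H}{5}$ ($t{\left(H \right)} = - \frac{\left(H^{2} + H H\right) + H}{5} = - \frac{\left(H^{2} + H^{2}\right) + H}{5} = - \frac{2 H^{2} + H}{5} = - \frac{H + 2 H^{2}}{5} = - \frac{2 H^{2}}{5} - \frac{H}{5}$)
$Y{\left(R \right)} = R + \frac{R \left(-1 - 2 R\right)}{5}$
$30 \cdot 0 \left(Y{\left(2 \right)} - 1\right) \left(-9\right) = 30 \cdot 0 \left(\frac{2}{5} \cdot 2 \left(2 - 2\right) - 1\right) \left(-9\right) = 30 \cdot 0 \left(\frac{2}{5} \cdot 2 \cdot 0 - 1\right) \left(-9\right) = 30 \cdot 0 \left(0 - 1\right) \left(-9\right) = 30 \cdot 0 \left(-1\right) \left(-9\right) = 30 \cdot 0 \left(-9\right) = 0 \left(-9\right) = 0$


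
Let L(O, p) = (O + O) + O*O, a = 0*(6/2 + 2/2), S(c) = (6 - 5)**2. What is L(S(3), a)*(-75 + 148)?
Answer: 219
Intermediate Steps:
S(c) = 1 (S(c) = 1**2 = 1)
a = 0 (a = 0*(6*(1/2) + 2*(1/2)) = 0*(3 + 1) = 0*4 = 0)
L(O, p) = O**2 + 2*O (L(O, p) = 2*O + O**2 = O**2 + 2*O)
L(S(3), a)*(-75 + 148) = (1*(2 + 1))*(-75 + 148) = (1*3)*73 = 3*73 = 219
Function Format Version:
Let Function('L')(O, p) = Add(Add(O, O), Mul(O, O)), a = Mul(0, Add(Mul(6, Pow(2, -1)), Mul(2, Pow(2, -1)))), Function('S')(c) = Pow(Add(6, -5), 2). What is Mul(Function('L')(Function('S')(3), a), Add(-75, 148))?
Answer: 219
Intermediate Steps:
Function('S')(c) = 1 (Function('S')(c) = Pow(1, 2) = 1)
a = 0 (a = Mul(0, Add(Mul(6, Rational(1, 2)), Mul(2, Rational(1, 2)))) = Mul(0, Add(3, 1)) = Mul(0, 4) = 0)
Function('L')(O, p) = Add(Pow(O, 2), Mul(2, O)) (Function('L')(O, p) = Add(Mul(2, O), Pow(O, 2)) = Add(Pow(O, 2), Mul(2, O)))
Mul(Function('L')(Function('S')(3), a), Add(-75, 148)) = Mul(Mul(1, Add(2, 1)), Add(-75, 148)) = Mul(Mul(1, 3), 73) = Mul(3, 73) = 219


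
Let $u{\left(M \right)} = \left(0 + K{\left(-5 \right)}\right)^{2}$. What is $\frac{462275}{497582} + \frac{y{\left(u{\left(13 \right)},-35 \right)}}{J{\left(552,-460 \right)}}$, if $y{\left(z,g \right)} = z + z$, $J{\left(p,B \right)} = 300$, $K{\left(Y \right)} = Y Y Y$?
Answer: $\frac{78440600}{746373} \approx 105.1$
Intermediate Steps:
$K{\left(Y \right)} = Y^{3}$ ($K{\left(Y \right)} = Y^{2} Y = Y^{3}$)
$u{\left(M \right)} = 15625$ ($u{\left(M \right)} = \left(0 + \left(-5\right)^{3}\right)^{2} = \left(0 - 125\right)^{2} = \left(-125\right)^{2} = 15625$)
$y{\left(z,g \right)} = 2 z$
$\frac{462275}{497582} + \frac{y{\left(u{\left(13 \right)},-35 \right)}}{J{\left(552,-460 \right)}} = \frac{462275}{497582} + \frac{2 \cdot 15625}{300} = 462275 \cdot \frac{1}{497582} + 31250 \cdot \frac{1}{300} = \frac{462275}{497582} + \frac{625}{6} = \frac{78440600}{746373}$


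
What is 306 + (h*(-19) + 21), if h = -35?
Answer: 992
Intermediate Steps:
306 + (h*(-19) + 21) = 306 + (-35*(-19) + 21) = 306 + (665 + 21) = 306 + 686 = 992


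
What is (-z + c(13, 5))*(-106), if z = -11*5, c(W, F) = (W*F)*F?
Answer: -40280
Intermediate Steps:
c(W, F) = W*F² (c(W, F) = (F*W)*F = W*F²)
z = -55
(-z + c(13, 5))*(-106) = (-1*(-55) + 13*5²)*(-106) = (55 + 13*25)*(-106) = (55 + 325)*(-106) = 380*(-106) = -40280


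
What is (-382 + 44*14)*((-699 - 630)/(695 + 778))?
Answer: -103662/491 ≈ -211.12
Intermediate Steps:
(-382 + 44*14)*((-699 - 630)/(695 + 778)) = (-382 + 616)*(-1329/1473) = 234*(-1329*1/1473) = 234*(-443/491) = -103662/491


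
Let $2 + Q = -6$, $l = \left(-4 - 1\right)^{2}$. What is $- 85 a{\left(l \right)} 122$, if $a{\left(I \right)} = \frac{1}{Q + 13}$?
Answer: $-2074$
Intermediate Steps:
$l = 25$ ($l = \left(-5\right)^{2} = 25$)
$Q = -8$ ($Q = -2 - 6 = -8$)
$a{\left(I \right)} = \frac{1}{5}$ ($a{\left(I \right)} = \frac{1}{-8 + 13} = \frac{1}{5}$)
$- 85 a{\left(l \right)} 122 = \left(-85\right) \frac{1}{5} \cdot 122 = \left(-17\right) 122 = -2074$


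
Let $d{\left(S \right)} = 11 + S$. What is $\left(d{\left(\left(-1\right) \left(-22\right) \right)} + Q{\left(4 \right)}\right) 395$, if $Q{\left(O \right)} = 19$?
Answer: $20540$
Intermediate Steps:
$\left(d{\left(\left(-1\right) \left(-22\right) \right)} + Q{\left(4 \right)}\right) 395 = \left(\left(11 - -22\right) + 19\right) 395 = \left(\left(11 + 22\right) + 19\right) 395 = \left(33 + 19\right) 395 = 52 \cdot 395 = 20540$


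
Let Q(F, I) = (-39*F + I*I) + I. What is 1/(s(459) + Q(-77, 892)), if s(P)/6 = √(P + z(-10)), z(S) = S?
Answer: 799559/639294578317 - 6*√449/639294578317 ≈ 1.2505e-6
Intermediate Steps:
Q(F, I) = I + I² - 39*F (Q(F, I) = (-39*F + I²) + I = (I² - 39*F) + I = I + I² - 39*F)
s(P) = 6*√(-10 + P) (s(P) = 6*√(P - 10) = 6*√(-10 + P))
1/(s(459) + Q(-77, 892)) = 1/(6*√(-10 + 459) + (892 + 892² - 39*(-77))) = 1/(6*√449 + (892 + 795664 + 3003)) = 1/(6*√449 + 799559) = 1/(799559 + 6*√449)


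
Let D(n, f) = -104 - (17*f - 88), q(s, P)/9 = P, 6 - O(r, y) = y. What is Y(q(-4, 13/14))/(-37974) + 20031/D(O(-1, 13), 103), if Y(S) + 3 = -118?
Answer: -253481129/22366686 ≈ -11.333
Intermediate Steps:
O(r, y) = 6 - y
q(s, P) = 9*P
D(n, f) = -16 - 17*f (D(n, f) = -104 - (-88 + 17*f) = -104 + (88 - 17*f) = -16 - 17*f)
Y(S) = -121 (Y(S) = -3 - 118 = -121)
Y(q(-4, 13/14))/(-37974) + 20031/D(O(-1, 13), 103) = -121/(-37974) + 20031/(-16 - 17*103) = -121*(-1/37974) + 20031/(-16 - 1751) = 121/37974 + 20031/(-1767) = 121/37974 + 20031*(-1/1767) = 121/37974 - 6677/589 = -253481129/22366686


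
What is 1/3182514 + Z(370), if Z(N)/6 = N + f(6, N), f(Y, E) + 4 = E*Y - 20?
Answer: 48997985545/3182514 ≈ 15396.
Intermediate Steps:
f(Y, E) = -24 + E*Y (f(Y, E) = -4 + (E*Y - 20) = -4 + (-20 + E*Y) = -24 + E*Y)
Z(N) = -144 + 42*N (Z(N) = 6*(N + (-24 + N*6)) = 6*(N + (-24 + 6*N)) = 6*(-24 + 7*N) = -144 + 42*N)
1/3182514 + Z(370) = 1/3182514 + (-144 + 42*370) = 1/3182514 + (-144 + 15540) = 1/3182514 + 15396 = 48997985545/3182514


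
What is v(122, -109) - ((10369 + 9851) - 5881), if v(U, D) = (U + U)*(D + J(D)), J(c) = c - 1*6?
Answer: -68995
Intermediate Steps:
J(c) = -6 + c (J(c) = c - 6 = -6 + c)
v(U, D) = 2*U*(-6 + 2*D) (v(U, D) = (U + U)*(D + (-6 + D)) = (2*U)*(-6 + 2*D) = 2*U*(-6 + 2*D))
v(122, -109) - ((10369 + 9851) - 5881) = 4*122*(-3 - 109) - ((10369 + 9851) - 5881) = 4*122*(-112) - (20220 - 5881) = -54656 - 1*14339 = -54656 - 14339 = -68995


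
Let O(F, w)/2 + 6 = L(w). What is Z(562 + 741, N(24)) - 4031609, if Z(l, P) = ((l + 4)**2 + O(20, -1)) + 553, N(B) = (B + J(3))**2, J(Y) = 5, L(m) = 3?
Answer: -2322813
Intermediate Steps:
O(F, w) = -6 (O(F, w) = -12 + 2*3 = -12 + 6 = -6)
N(B) = (5 + B)**2 (N(B) = (B + 5)**2 = (5 + B)**2)
Z(l, P) = 547 + (4 + l)**2 (Z(l, P) = ((l + 4)**2 - 6) + 553 = ((4 + l)**2 - 6) + 553 = (-6 + (4 + l)**2) + 553 = 547 + (4 + l)**2)
Z(562 + 741, N(24)) - 4031609 = (547 + (4 + (562 + 741))**2) - 4031609 = (547 + (4 + 1303)**2) - 4031609 = (547 + 1307**2) - 4031609 = (547 + 1708249) - 4031609 = 1708796 - 4031609 = -2322813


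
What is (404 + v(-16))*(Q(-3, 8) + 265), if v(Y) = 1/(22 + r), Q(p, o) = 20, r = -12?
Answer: 230337/2 ≈ 1.1517e+5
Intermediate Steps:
v(Y) = ⅒ (v(Y) = 1/(22 - 12) = 1/10 = ⅒)
(404 + v(-16))*(Q(-3, 8) + 265) = (404 + ⅒)*(20 + 265) = (4041/10)*285 = 230337/2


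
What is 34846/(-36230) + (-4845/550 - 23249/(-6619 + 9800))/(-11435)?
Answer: -13922221254593/14496423139550 ≈ -0.96039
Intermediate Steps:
34846/(-36230) + (-4845/550 - 23249/(-6619 + 9800))/(-11435) = 34846*(-1/36230) + (-4845*1/550 - 23249/3181)*(-1/11435) = -17423/18115 + (-969/110 - 23249*1/3181)*(-1/11435) = -17423/18115 + (-969/110 - 23249/3181)*(-1/11435) = -17423/18115 - 5639779/349910*(-1/11435) = -17423/18115 + 5639779/4001220850 = -13922221254593/14496423139550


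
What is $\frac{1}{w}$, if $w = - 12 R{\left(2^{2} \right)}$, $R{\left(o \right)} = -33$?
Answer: $\frac{1}{396} \approx 0.0025253$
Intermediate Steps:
$w = 396$ ($w = \left(-12\right) \left(-33\right) = 396$)
$\frac{1}{w} = \frac{1}{396}$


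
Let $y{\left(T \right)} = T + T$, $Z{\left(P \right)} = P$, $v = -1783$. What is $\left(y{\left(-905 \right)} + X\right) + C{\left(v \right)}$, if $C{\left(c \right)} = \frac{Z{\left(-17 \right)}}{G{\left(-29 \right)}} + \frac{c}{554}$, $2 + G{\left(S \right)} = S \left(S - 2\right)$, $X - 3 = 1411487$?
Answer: $\frac{700521951071}{496938} \approx 1.4097 \cdot 10^{6}$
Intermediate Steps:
$X = 1411490$ ($X = 3 + 1411487 = 1411490$)
$G{\left(S \right)} = -2 + S \left(-2 + S\right)$ ($G{\left(S \right)} = -2 + S \left(S - 2\right) = -2 + S \left(-2 + S\right)$)
$C{\left(c \right)} = - \frac{17}{897} + \frac{c}{554}$ ($C{\left(c \right)} = - \frac{17}{-2 + \left(-29\right)^{2} - -58} + \frac{c}{554} = - \frac{17}{-2 + 841 + 58} + c \frac{1}{554} = - \frac{17}{897} + \frac{c}{554}$)
$y{\left(T \right)} = 2 T$
$\left(y{\left(-905 \right)} + X\right) + C{\left(v \right)} = \left(2 \left(-905\right) + 1411490\right) + \left(- \frac{17}{897} + \frac{1}{554} \left(-1783\right)\right) = \left(-1810 + 1411490\right) - \frac{1608769}{496938} = 1409680 - \frac{1608769}{496938} = \frac{700521951071}{496938}$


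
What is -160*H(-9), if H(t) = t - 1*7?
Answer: 2560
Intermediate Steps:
H(t) = -7 + t (H(t) = t - 7 = -7 + t)
-160*H(-9) = -160*(-7 - 9) = -160*(-16) = 2560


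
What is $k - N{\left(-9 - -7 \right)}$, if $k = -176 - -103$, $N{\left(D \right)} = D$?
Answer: $-71$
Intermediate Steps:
$k = -73$ ($k = -176 + 103 = -73$)
$k - N{\left(-9 - -7 \right)} = -73 - \left(-9 - -7\right) = -73 - \left(-9 + 7\right) = -73 - -2 = -73 + 2 = -71$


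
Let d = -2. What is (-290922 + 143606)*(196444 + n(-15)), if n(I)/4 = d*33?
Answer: -28900452880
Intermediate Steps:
n(I) = -264 (n(I) = 4*(-2*33) = 4*(-66) = -264)
(-290922 + 143606)*(196444 + n(-15)) = (-290922 + 143606)*(196444 - 264) = -147316*196180 = -28900452880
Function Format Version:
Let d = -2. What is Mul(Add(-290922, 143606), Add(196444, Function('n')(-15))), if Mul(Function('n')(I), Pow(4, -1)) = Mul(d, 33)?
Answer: -28900452880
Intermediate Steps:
Function('n')(I) = -264 (Function('n')(I) = Mul(4, Mul(-2, 33)) = Mul(4, -66) = -264)
Mul(Add(-290922, 143606), Add(196444, Function('n')(-15))) = Mul(Add(-290922, 143606), Add(196444, -264)) = Mul(-147316, 196180) = -28900452880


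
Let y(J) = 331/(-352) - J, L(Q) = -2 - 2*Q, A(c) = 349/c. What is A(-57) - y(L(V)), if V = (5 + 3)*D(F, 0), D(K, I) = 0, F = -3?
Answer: -144109/20064 ≈ -7.1825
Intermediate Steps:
V = 0 (V = (5 + 3)*0 = 8*0 = 0)
y(J) = -331/352 - J (y(J) = 331*(-1/352) - J = -331/352 - J)
A(-57) - y(L(V)) = 349/(-57) - (-331/352 - (-2 - 2*0)) = 349*(-1/57) - (-331/352 - (-2 + 0)) = -349/57 - (-331/352 - 1*(-2)) = -349/57 - (-331/352 + 2) = -349/57 - 1*373/352 = -349/57 - 373/352 = -144109/20064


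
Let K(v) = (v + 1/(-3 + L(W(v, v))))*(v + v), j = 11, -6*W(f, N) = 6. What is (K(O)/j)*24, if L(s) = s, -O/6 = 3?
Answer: 15768/11 ≈ 1433.5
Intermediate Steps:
O = -18 (O = -6*3 = -18)
W(f, N) = -1 (W(f, N) = -⅙*6 = -1)
K(v) = 2*v*(-¼ + v) (K(v) = (v + 1/(-3 - 1))*(v + v) = (v + 1/(-4))*(2*v) = (v - ¼)*(2*v) = (-¼ + v)*(2*v) = 2*v*(-¼ + v))
(K(O)/j)*24 = (((½)*(-18)*(-1 + 4*(-18)))/11)*24 = (((½)*(-18)*(-1 - 72))/11)*24 = (((½)*(-18)*(-73))/11)*24 = ((1/11)*657)*24 = (657/11)*24 = 15768/11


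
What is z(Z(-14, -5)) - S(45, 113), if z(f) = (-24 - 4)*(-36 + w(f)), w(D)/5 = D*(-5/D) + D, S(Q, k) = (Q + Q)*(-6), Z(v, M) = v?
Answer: 4208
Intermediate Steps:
S(Q, k) = -12*Q (S(Q, k) = (2*Q)*(-6) = -12*Q)
w(D) = -25 + 5*D (w(D) = 5*(D*(-5/D) + D) = 5*(-5 + D) = -25 + 5*D)
z(f) = 1708 - 140*f (z(f) = (-24 - 4)*(-36 + (-25 + 5*f)) = -28*(-61 + 5*f) = 1708 - 140*f)
z(Z(-14, -5)) - S(45, 113) = (1708 - 140*(-14)) - (-12)*45 = (1708 + 1960) - 1*(-540) = 3668 + 540 = 4208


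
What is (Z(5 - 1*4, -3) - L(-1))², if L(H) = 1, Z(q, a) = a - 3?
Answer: 49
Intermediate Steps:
Z(q, a) = -3 + a
(Z(5 - 1*4, -3) - L(-1))² = ((-3 - 3) - 1*1)² = (-6 - 1)² = (-7)² = 49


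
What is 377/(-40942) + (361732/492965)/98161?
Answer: -236729822793/25729620981790 ≈ -0.0092007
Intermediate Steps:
377/(-40942) + (361732/492965)/98161 = 377*(-1/40942) + (361732*(1/492965))*(1/98161) = -377/40942 + (361732/492965)*(1/98161) = -377/40942 + 51676/6912848195 = -236729822793/25729620981790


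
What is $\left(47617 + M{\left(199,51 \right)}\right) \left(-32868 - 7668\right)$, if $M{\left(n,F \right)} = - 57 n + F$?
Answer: $-1472470200$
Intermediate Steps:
$M{\left(n,F \right)} = F - 57 n$
$\left(47617 + M{\left(199,51 \right)}\right) \left(-32868 - 7668\right) = \left(47617 + \left(51 - 11343\right)\right) \left(-32868 - 7668\right) = \left(47617 + \left(51 - 11343\right)\right) \left(-40536\right) = \left(47617 - 11292\right) \left(-40536\right) = 36325 \left(-40536\right) = -1472470200$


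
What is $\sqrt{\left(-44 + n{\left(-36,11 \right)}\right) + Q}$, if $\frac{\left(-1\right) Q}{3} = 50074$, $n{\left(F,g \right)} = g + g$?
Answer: $2 i \sqrt{37561} \approx 387.61 i$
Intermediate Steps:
$n{\left(F,g \right)} = 2 g$
$Q = -150222$ ($Q = \left(-3\right) 50074 = -150222$)
$\sqrt{\left(-44 + n{\left(-36,11 \right)}\right) + Q} = \sqrt{\left(-44 + 2 \cdot 11\right) - 150222} = \sqrt{\left(-44 + 22\right) - 150222} = \sqrt{-22 - 150222} = \sqrt{-150244} = 2 i \sqrt{37561}$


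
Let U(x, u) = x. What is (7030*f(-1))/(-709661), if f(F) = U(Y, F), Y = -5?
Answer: 35150/709661 ≈ 0.049531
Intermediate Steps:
f(F) = -5
(7030*f(-1))/(-709661) = (7030*(-5))/(-709661) = -35150*(-1/709661) = 35150/709661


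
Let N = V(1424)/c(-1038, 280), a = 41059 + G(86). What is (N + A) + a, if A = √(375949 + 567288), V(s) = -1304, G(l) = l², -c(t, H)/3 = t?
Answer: 75443783/1557 + √943237 ≈ 49426.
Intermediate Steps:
c(t, H) = -3*t
A = √943237 ≈ 971.20
a = 48455 (a = 41059 + 86² = 41059 + 7396 = 48455)
N = -652/1557 (N = -1304/((-3*(-1038))) = -1304/3114 = -1304*1/3114 = -652/1557 ≈ -0.41875)
(N + A) + a = (-652/1557 + √943237) + 48455 = 75443783/1557 + √943237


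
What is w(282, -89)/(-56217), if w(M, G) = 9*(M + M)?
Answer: -1692/18739 ≈ -0.090293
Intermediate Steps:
w(M, G) = 18*M (w(M, G) = 9*(2*M) = 18*M)
w(282, -89)/(-56217) = (18*282)/(-56217) = 5076*(-1/56217) = -1692/18739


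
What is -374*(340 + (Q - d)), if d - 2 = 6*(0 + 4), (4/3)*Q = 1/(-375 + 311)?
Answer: -15031247/128 ≈ -1.1743e+5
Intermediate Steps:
Q = -3/256 (Q = 3/(4*(-375 + 311)) = (¾)/(-64) = (¾)*(-1/64) = -3/256 ≈ -0.011719)
d = 26 (d = 2 + 6*(0 + 4) = 2 + 6*4 = 2 + 24 = 26)
-374*(340 + (Q - d)) = -374*(340 + (-3/256 - 1*26)) = -374*(340 + (-3/256 - 26)) = -374*(340 - 6659/256) = -374*80381/256 = -15031247/128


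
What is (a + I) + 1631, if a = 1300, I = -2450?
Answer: 481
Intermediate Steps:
(a + I) + 1631 = (1300 - 2450) + 1631 = -1150 + 1631 = 481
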